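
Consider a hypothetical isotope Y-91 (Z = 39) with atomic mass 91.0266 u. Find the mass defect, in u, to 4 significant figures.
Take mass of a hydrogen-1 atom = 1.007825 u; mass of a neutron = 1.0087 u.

0.7310 u

With 39 protons and 52 neutrons (A = 91):
Σm = 39·m(¹H) + 52·m_n = 39.305175 + 52.4524 = 91.757575 u
Mass defect Δm = 91.757575 − 91.0266 = 0.730975 u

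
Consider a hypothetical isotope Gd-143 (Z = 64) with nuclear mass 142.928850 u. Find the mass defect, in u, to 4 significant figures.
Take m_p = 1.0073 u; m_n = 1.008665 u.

1.223 u

With 64 protons and 79 neutrons (A = 143):
Σm = 64·m_p + 79·m_n = 64.4672 + 79.684535 = 144.151735 u
Δm = 144.151735 − 142.928850 = 1.222885 u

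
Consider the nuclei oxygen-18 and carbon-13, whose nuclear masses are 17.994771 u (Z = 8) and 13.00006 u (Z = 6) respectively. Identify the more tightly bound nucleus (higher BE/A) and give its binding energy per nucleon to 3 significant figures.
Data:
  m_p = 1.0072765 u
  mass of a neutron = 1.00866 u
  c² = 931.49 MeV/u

oxygen-18; 7.76 MeV/nucleon

oxygen-18: Σm = 8(1.0072765) + 10(1.00866) = 18.1448120 u; Δm = 0.1500410 u; E_B = 139.7617 MeV; E_B/A = 7.7645 MeV
carbon-13: Σm = 6(1.0072765) + 7(1.00866) = 13.1042790 u; Δm = 0.1042190 u; E_B = 97.079 MeV; E_B/A = 7.468 MeV
oxygen-18 has the higher binding energy per nucleon, so it is the more tightly bound nucleus.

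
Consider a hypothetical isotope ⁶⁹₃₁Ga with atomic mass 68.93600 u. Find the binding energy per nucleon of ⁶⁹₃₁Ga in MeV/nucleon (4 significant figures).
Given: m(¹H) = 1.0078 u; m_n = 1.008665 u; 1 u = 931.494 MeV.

The nucleus contains 31 protons and 69 − 31 = 38 neutrons.
Mass of separated nucleons = 31(1.0078) + 38(1.008665) = 31.2418 + 38.329270 = 69.571070 u
The mass defect is 69.571070 − 68.93600 = 0.635070 u.
Binding energy = Δm·c² = 0.635070 × 931.494 MeV/u = 591.564 MeV
BE/A = 591.564 MeV / 69 = 8.573 MeV/nucleon

8.573 MeV/nucleon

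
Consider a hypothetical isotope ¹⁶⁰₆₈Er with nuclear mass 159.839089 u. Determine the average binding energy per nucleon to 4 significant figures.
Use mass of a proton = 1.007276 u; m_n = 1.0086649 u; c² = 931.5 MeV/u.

8.458 MeV/nucleon

With 68 protons and 92 neutrons (A = 160):
Total constituent mass: 68 × 1.007276 + 92 × 1.0086649 = 161.2919388 u
The mass defect is 161.2919388 − 159.839089 = 1.4528498 u.
Converting to energy: 1.4528498 u × 931.5 MeV/u = 1353.33 MeV
Per nucleon: 1353.33 / 160 = 8.458 MeV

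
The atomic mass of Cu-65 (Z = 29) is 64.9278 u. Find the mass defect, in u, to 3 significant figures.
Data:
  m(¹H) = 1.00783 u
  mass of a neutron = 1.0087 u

Total constituent mass: 29 × 1.00783 + 36 × 1.0087 = 65.54027 u
The mass defect is 65.54027 − 64.9278 = 0.61247 u.

0.612 u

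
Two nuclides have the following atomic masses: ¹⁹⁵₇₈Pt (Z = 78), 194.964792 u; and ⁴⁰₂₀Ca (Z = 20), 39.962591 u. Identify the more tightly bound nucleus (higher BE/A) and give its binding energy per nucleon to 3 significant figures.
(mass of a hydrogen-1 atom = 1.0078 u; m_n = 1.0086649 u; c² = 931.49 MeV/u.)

¹⁹⁵₇₈Pt: Σm = 78(1.0078) + 117(1.0086649) = 196.6221933 u; Δm = 1.6574013 u; E_B = 1543.9 MeV; E_B/A = 7.917 MeV
⁴⁰₂₀Ca: Σm = 20(1.0078) + 20(1.0086649) = 40.3292980 u; Δm = 0.3667070 u; E_B = 341.58 MeV; E_B/A = 8.540 MeV
⁴⁰₂₀Ca has the higher binding energy per nucleon, so it is the more tightly bound nucleus.

⁴⁰₂₀Ca; 8.54 MeV/nucleon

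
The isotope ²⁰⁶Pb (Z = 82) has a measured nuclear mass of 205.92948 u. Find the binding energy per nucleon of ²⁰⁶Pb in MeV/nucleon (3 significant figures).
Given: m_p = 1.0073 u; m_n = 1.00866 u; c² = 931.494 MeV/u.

Σm = 82·m_p + 124·m_n = 82.5986 + 125.07384 = 207.67244 u
Mass defect Δm = 207.67244 − 205.92948 = 1.74296 u
Binding energy = Δm·c² = 1.74296 × 931.494 MeV/u = 1623.56 MeV
Per nucleon: 1623.56 / 206 = 7.881 MeV

7.88 MeV/nucleon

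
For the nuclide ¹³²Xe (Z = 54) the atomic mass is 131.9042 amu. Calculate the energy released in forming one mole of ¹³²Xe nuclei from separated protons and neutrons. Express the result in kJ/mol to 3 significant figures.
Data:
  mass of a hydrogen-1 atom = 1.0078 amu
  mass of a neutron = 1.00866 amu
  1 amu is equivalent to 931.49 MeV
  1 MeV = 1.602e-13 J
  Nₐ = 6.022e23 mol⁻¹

1.07e+11 kJ/mol

Z = 54, so N = A − Z = 132 − 54 = 78.
Σm = 54·m(¹H) + 78·m_n = 54.4212 + 78.67548 = 133.09668 amu
Mass defect Δm = 133.09668 − 131.9042 = 1.19248 amu
Converting to energy: 1.19248 amu × 931.49 MeV/amu = 1110.78 MeV
Per nucleus in joules: 1110.78 MeV × 1.602e-13 J/MeV = 1.7795e-10 J
Per mole: 1.7795e-10 J × 6.022e23 mol⁻¹ = 1.0716e+14 J/mol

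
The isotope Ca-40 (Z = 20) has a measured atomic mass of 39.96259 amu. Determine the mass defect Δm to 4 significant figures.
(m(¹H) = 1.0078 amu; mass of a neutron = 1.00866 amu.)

0.3666 amu

With 20 protons and 20 neutrons (A = 40):
Mass of separated nucleons = 20(1.0078) + 20(1.00866) = 20.1560 + 20.17320 = 40.32920 amu
The mass defect is 40.32920 − 39.96259 = 0.36661 amu.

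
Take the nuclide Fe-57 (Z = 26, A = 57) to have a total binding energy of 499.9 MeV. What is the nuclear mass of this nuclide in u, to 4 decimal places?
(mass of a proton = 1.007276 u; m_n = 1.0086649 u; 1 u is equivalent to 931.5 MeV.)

56.9211 u

Mass defect = 499.9 MeV / (931.5 MeV/u) = 0.536661 u
Constituent mass = 26(1.007276) + 31(1.0086649) = 57.4577879 u
Nuclear mass = 57.4577879 − 0.536661 = 56.9211269 u ≈ 56.9211 u (to 4 decimal places)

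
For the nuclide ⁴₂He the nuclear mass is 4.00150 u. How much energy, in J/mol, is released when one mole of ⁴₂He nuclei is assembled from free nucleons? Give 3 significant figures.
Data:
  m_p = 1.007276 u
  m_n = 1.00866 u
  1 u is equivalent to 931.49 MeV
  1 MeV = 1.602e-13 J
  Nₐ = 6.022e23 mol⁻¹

2.73e+12 J/mol

With 2 protons and 2 neutrons (A = 4):
Total constituent mass: 2 × 1.007276 + 2 × 1.00866 = 4.031872 u
The mass defect is 4.031872 − 4.00150 = 0.030372 u.
Binding energy = Δm·c² = 0.030372 × 931.49 MeV/u = 28.2912 MeV
Per nucleus in joules: 28.2912 MeV × 1.602e-13 J/MeV = 4.5323e-12 J
Per mole: 4.5323e-12 J × 6.022e23 mol⁻¹ = 2.7294e+12 J/mol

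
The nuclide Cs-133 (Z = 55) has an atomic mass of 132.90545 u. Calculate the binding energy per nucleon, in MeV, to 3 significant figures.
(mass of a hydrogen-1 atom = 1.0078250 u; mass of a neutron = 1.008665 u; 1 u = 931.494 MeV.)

8.41 MeV/nucleon

Mass of separated nucleons = 55(1.0078250) + 78(1.008665) = 55.4303750 + 78.675870 = 134.1062450 u
Δm = 134.1062450 − 132.90545 = 1.2007950 u
Converting to energy: 1.2007950 u × 931.494 MeV/u = 1118.53 MeV
BE/A = 1118.53 MeV / 133 = 8.410 MeV/nucleon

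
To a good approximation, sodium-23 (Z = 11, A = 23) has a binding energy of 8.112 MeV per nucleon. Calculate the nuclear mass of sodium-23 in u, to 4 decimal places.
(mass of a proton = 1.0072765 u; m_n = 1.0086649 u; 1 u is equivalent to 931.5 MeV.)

22.9837 u

Total binding energy = 23 × 8.112 = 186.576 MeV
Mass defect = 186.576 MeV / (931.5 MeV/u) = 0.200296 u
Constituent mass = 11(1.0072765) + 12(1.0086649) = 23.1840203 u
Nuclear mass = 23.1840203 − 0.200296 = 22.9837243 u ≈ 22.9837 u (to 4 decimal places)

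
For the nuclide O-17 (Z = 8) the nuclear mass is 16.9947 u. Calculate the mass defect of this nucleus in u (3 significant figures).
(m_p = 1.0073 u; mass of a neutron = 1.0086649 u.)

0.142 u

Z = 8, so N = A − Z = 17 − 8 = 9.
Σm = 8·m_p + 9·m_n = 8.0584 + 9.0779841 = 17.1363841 u
Δm = 17.1363841 − 16.9947 = 0.1416841 u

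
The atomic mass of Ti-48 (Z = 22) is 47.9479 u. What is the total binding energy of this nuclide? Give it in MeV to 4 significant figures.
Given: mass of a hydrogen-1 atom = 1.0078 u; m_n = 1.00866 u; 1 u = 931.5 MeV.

418.1 MeV

The nucleus contains 22 protons and 48 − 22 = 26 neutrons.
Σm = 22·m(¹H) + 26·m_n = 22.1716 + 26.22516 = 48.39676 u
The mass defect is 48.39676 − 47.9479 = 0.44886 u.
E_B = 0.44886 × 931.5 = 418.113 MeV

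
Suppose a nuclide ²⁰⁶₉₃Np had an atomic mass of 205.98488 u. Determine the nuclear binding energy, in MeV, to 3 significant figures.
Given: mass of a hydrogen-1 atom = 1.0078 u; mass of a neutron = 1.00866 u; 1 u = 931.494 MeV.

1600 MeV

Total constituent mass: 93 × 1.0078 + 113 × 1.00866 = 207.70398 u
Δm = 207.70398 − 205.98488 = 1.71910 u
E_B = 1.71910 × 931.494 = 1601.33 MeV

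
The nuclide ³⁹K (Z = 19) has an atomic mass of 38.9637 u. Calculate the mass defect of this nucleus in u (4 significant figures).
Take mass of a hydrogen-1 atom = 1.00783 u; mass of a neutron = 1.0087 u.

With 19 protons and 20 neutrons (A = 39):
Total constituent mass: 19 × 1.00783 + 20 × 1.0087 = 39.32277 u
Δm = 39.32277 − 38.9637 = 0.35907 u

0.3591 u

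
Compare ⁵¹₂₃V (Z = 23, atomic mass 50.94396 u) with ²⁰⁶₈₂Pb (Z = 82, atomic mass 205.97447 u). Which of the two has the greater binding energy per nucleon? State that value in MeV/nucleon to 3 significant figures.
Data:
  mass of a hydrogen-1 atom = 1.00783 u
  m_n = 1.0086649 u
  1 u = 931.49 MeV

⁵¹₂₃V: Σm = 23(1.00783) + 28(1.0086649) = 51.4227072 u; Δm = 0.4787472 u; E_B = 445.95 MeV; E_B/A = 8.744 MeV
²⁰⁶₈₂Pb: Σm = 82(1.00783) + 124(1.0086649) = 207.7165076 u; Δm = 1.7420376 u; E_B = 1622.7 MeV; E_B/A = 7.877 MeV
⁵¹₂₃V has the higher binding energy per nucleon, so it is the more tightly bound nucleus.

⁵¹₂₃V; 8.74 MeV/nucleon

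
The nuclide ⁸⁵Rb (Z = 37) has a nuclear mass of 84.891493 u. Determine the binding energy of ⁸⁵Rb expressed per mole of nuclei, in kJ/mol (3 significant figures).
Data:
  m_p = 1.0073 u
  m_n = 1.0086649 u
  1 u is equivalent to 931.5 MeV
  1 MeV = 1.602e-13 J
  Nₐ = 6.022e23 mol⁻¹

Σm = 37·m_p + 48·m_n = 37.2701 + 48.4159152 = 85.6860152 u
Δm = 85.6860152 − 84.891493 = 0.7945222 u
E_B = 0.7945222 × 931.5 = 740.097 MeV
Per nucleus in joules: 740.097 MeV × 1.602e-13 J/MeV = 1.1856e-10 J
Per mole: 1.1856e-10 J × 6.022e23 mol⁻¹ = 7.1397e+13 J/mol

7.14e+10 kJ/mol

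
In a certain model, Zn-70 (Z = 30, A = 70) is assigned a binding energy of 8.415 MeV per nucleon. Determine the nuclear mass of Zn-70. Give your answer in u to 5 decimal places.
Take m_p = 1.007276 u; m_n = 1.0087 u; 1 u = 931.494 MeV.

69.93391 u

Total binding energy = 70 × 8.415 = 589.050 MeV
Mass defect = 589.050 MeV / (931.494 MeV/u) = 0.6323712 u
Constituent mass = 30(1.007276) + 40(1.0087) = 70.566280 u
Nuclear mass = 70.566280 − 0.6323712 = 69.9339088 u ≈ 69.93391 u (to 5 decimal places)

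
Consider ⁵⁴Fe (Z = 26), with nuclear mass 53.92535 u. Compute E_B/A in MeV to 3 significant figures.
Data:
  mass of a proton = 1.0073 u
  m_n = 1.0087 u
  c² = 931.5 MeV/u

8.76 MeV/nucleon

With 26 protons and 28 neutrons (A = 54):
Σm = 26·m_p + 28·m_n = 26.1898 + 28.2436 = 54.4334 u
The mass defect is 54.4334 − 53.92535 = 0.50805 u.
Converting to energy: 0.50805 u × 931.5 MeV/u = 473.249 MeV
BE/A = 473.249 MeV / 54 = 8.764 MeV/nucleon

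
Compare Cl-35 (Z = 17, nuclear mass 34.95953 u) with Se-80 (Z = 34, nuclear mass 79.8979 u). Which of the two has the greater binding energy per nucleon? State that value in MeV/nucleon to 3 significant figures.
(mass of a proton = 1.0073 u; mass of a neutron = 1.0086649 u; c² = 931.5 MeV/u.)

Se-80; 8.72 MeV/nucleon

Cl-35: Σm = 17(1.0073) + 18(1.0086649) = 35.2800682 u; Δm = 0.3205382 u; E_B = 298.58 MeV; E_B/A = 8.531 MeV
Se-80: Σm = 34(1.0073) + 46(1.0086649) = 80.6467854 u; Δm = 0.7488854 u; E_B = 697.59 MeV; E_B/A = 8.720 MeV
Se-80 has the higher binding energy per nucleon, so it is the more tightly bound nucleus.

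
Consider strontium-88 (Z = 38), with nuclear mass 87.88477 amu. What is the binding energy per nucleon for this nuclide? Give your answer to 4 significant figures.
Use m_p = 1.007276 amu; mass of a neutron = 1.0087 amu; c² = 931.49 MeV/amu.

8.751 MeV/nucleon

With 38 protons and 50 neutrons (A = 88):
Σm = 38·m_p + 50·m_n = 38.276488 + 50.4350 = 88.711488 amu
The mass defect is 88.711488 − 87.88477 = 0.826718 amu.
Binding energy = Δm·c² = 0.826718 × 931.49 MeV/amu = 770.080 MeV
BE/A = 770.080 MeV / 88 = 8.751 MeV/nucleon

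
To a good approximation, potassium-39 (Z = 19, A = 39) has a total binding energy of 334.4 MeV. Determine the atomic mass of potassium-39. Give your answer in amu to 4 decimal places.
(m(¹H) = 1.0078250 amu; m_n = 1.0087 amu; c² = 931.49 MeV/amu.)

38.9637 amu

Mass defect = 334.4 MeV / (931.49 MeV/amu) = 0.358995 amu
Constituent mass = 19(1.0078250) + 20(1.0087) = 39.3226750 amu
Atomic mass = 39.3226750 − 0.358995 = 38.9636800 amu ≈ 38.9637 amu (to 4 decimal places)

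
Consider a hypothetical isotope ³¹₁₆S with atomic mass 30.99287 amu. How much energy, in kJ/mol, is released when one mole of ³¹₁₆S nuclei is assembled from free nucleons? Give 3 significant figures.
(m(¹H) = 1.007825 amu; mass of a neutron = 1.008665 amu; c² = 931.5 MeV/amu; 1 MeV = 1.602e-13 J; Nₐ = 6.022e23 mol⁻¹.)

Σm = 16·m(¹H) + 15·m_n = 16.125200 + 15.129975 = 31.255175 amu
Δm = 31.255175 − 30.99287 = 0.262305 amu
E_B = 0.262305 × 931.5 = 244.337 MeV
Per nucleus in joules: 244.337 MeV × 1.602e-13 J/MeV = 3.9143e-11 J
Per mole: 3.9143e-11 J × 6.022e23 mol⁻¹ = 2.3572e+13 J/mol

2.36e+10 kJ/mol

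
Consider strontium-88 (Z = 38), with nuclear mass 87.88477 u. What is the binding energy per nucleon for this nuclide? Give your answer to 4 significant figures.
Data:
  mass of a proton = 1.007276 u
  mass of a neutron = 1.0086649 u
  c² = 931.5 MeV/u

With 38 protons and 50 neutrons (A = 88):
Total constituent mass: 38 × 1.007276 + 50 × 1.0086649 = 88.7097330 u
Δm = 88.7097330 − 87.88477 = 0.8249630 u
Binding energy = Δm·c² = 0.8249630 × 931.5 MeV/u = 768.453 MeV
BE/A = 768.453 MeV / 88 = 8.732 MeV/nucleon

8.732 MeV/nucleon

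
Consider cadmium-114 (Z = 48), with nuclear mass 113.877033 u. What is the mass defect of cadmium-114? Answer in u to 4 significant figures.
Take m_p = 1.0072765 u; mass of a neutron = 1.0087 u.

The nucleus contains 48 protons and 114 − 48 = 66 neutrons.
Σm = 48·m_p + 66·m_n = 48.3492720 + 66.5742 = 114.9234720 u
The mass defect is 114.9234720 − 113.877033 = 1.0464390 u.

1.046 u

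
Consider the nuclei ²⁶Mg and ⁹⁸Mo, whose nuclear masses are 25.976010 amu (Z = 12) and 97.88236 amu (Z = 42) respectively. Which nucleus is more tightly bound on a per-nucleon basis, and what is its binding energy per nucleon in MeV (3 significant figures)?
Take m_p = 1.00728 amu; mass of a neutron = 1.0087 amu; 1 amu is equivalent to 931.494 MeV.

⁹⁸Mo; 8.66 MeV/nucleon

²⁶Mg: Σm = 12(1.00728) + 14(1.0087) = 26.20916 amu; Δm = 0.233150 amu; E_B = 217.18 MeV; E_B/A = 8.353 MeV
⁹⁸Mo: Σm = 42(1.00728) + 56(1.0087) = 98.79296 amu; Δm = 0.91060 amu; E_B = 848.22 MeV; E_B/A = 8.655 MeV
⁹⁸Mo has the higher binding energy per nucleon, so it is the more tightly bound nucleus.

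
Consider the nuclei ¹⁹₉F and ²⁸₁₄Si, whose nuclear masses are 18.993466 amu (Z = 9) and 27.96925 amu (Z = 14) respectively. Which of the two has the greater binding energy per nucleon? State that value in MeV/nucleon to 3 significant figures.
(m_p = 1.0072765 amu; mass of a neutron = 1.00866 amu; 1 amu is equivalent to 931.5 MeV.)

¹⁹₉F: Σm = 9(1.0072765) + 10(1.00866) = 19.1520885 amu; Δm = 0.1586225 amu; E_B = 147.76 MeV; E_B/A = 7.777 MeV
²⁸₁₄Si: Σm = 14(1.0072765) + 14(1.00866) = 28.2231110 amu; Δm = 0.2538610 amu; E_B = 236.47 MeV; E_B/A = 8.445 MeV
²⁸₁₄Si has the higher binding energy per nucleon, so it is the more tightly bound nucleus.

²⁸₁₄Si; 8.45 MeV/nucleon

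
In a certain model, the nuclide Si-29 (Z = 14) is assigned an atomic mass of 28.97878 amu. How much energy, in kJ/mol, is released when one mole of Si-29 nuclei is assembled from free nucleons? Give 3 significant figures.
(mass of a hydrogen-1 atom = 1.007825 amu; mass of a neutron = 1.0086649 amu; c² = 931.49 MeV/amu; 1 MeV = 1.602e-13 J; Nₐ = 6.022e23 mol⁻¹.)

2.34e+10 kJ/mol

Total constituent mass: 14 × 1.007825 + 15 × 1.0086649 = 29.2395235 amu
The mass defect is 29.2395235 − 28.97878 = 0.2607435 amu.
Converting to energy: 0.2607435 amu × 931.49 MeV/amu = 242.880 MeV
Per nucleus in joules: 242.880 MeV × 1.602e-13 J/MeV = 3.8909e-11 J
Per mole: 3.8909e-11 J × 6.022e23 mol⁻¹ = 2.3431e+13 J/mol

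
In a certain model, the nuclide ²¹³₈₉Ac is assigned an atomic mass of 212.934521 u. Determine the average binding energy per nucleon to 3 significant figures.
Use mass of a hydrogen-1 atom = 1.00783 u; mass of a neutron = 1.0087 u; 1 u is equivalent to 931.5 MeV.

Σm = 89·m(¹H) + 124·m_n = 89.69687 + 125.0788 = 214.77567 u
The mass defect is 214.77567 − 212.934521 = 1.841149 u.
E_B = 1.841149 × 931.5 = 1715.03 MeV
Per nucleon: 1715.03 / 213 = 8.052 MeV

8.05 MeV/nucleon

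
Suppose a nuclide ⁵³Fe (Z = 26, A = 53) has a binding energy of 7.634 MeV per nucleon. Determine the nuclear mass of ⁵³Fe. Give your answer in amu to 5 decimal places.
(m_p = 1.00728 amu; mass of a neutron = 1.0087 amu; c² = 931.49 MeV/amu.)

52.98982 amu

Total binding energy = 53 × 7.634 = 404.602 MeV
Mass defect = 404.602 MeV / (931.49 MeV/amu) = 0.4343600 amu
Constituent mass = 26(1.00728) + 27(1.0087) = 53.42418 amu
Nuclear mass = 53.42418 − 0.4343600 = 52.9898200 amu ≈ 52.98982 amu (to 5 decimal places)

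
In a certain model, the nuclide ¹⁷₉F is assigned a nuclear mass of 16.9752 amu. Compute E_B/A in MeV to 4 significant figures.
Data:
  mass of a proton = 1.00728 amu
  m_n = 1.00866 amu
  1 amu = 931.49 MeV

The nucleus contains 9 protons and 17 − 9 = 8 neutrons.
Σm = 9·m_p + 8·m_n = 9.06552 + 8.06928 = 17.13480 amu
Δm = 17.13480 − 16.9752 = 0.15960 amu
Converting to energy: 0.15960 amu × 931.49 MeV/amu = 148.666 MeV
Per nucleon: 148.666 / 17 = 8.745 MeV

8.745 MeV/nucleon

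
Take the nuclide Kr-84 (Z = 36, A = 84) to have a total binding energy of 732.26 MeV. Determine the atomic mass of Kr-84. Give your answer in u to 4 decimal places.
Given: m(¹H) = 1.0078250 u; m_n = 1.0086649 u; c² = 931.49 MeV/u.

83.9115 u

Mass defect = 732.26 MeV / (931.49 MeV/u) = 0.786117 u
Constituent mass = 36(1.0078250) + 48(1.0086649) = 84.6976152 u
Atomic mass = 84.6976152 − 0.786117 = 83.9114982 u ≈ 83.9115 u (to 4 decimal places)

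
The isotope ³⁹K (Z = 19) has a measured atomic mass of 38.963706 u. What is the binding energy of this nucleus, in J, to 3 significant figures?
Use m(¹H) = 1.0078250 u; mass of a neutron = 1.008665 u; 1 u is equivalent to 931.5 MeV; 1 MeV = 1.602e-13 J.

Total constituent mass: 19 × 1.0078250 + 20 × 1.008665 = 39.3219750 u
Δm = 39.3219750 − 38.963706 = 0.3582690 u
E_B = 0.3582690 × 931.5 = 333.728 MeV
In joules: 333.728 MeV × 1.602e-13 J/MeV = 5.3463e-11 J

5.35e-11 J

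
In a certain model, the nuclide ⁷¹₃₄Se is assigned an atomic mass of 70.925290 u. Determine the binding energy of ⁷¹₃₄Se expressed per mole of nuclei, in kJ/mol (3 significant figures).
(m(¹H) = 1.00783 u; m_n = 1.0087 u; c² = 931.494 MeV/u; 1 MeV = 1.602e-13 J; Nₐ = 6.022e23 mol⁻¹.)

5.96e+10 kJ/mol

Z = 34, so N = A − Z = 71 − 34 = 37.
Total constituent mass: 34 × 1.00783 + 37 × 1.0087 = 71.58812 u
Mass defect Δm = 71.58812 − 70.925290 = 0.662830 u
E_B = 0.662830 × 931.494 = 617.422 MeV
Per nucleus in joules: 617.422 MeV × 1.602e-13 J/MeV = 9.8911e-11 J
Per mole: 9.8911e-11 J × 6.022e23 mol⁻¹ = 5.9564e+13 J/mol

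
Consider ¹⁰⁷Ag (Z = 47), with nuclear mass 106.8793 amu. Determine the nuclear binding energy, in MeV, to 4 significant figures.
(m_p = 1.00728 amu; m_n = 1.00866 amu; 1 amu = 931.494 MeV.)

Total constituent mass: 47 × 1.00728 + 60 × 1.00866 = 107.86176 amu
Δm = 107.86176 − 106.8793 = 0.98246 amu
E_B = 0.98246 × 931.494 = 915.156 MeV

915.2 MeV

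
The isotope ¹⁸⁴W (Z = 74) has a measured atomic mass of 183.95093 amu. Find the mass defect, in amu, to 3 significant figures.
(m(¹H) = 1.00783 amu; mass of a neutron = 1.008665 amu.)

Total constituent mass: 74 × 1.00783 + 110 × 1.008665 = 185.532570 amu
Δm = 185.532570 − 183.95093 = 1.581640 amu

1.58 amu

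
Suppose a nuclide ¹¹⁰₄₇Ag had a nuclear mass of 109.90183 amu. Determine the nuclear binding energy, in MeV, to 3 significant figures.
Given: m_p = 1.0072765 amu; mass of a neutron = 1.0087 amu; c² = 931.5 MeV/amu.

921 MeV

The nucleus contains 47 protons and 110 − 47 = 63 neutrons.
Mass of separated nucleons = 47(1.0072765) + 63(1.0087) = 47.3419955 + 63.5481 = 110.8900955 amu
The mass defect is 110.8900955 − 109.90183 = 0.9882655 amu.
E_B = 0.9882655 × 931.5 = 920.569 MeV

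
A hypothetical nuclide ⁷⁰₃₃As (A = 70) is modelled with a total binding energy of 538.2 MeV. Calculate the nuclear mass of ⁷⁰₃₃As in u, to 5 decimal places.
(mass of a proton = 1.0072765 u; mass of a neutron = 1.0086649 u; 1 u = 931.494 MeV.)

Mass defect = 538.2 MeV / (931.494 MeV/u) = 0.5777815 u
Constituent mass = 33(1.0072765) + 37(1.0086649) = 70.5607258 u
Nuclear mass = 70.5607258 − 0.5777815 = 69.9829443 u ≈ 69.98294 u (to 5 decimal places)

69.98294 u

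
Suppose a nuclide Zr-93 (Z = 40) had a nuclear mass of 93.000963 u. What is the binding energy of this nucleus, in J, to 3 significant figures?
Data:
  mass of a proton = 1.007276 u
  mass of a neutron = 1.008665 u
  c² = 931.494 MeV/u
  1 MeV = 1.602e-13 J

The nucleus contains 40 protons and 93 − 40 = 53 neutrons.
Mass of separated nucleons = 40(1.007276) + 53(1.008665) = 40.291040 + 53.459245 = 93.750285 u
The mass defect is 93.750285 − 93.000963 = 0.749322 u.
E_B = 0.749322 × 931.494 = 697.989 MeV
In joules: 697.989 MeV × 1.602e-13 J/MeV = 1.1182e-10 J

1.12e-10 J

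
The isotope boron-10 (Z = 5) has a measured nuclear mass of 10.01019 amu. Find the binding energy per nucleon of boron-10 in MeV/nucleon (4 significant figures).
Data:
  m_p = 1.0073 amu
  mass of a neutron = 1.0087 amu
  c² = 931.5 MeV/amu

6.503 MeV/nucleon

Total constituent mass: 5 × 1.0073 + 5 × 1.0087 = 10.0800 amu
Δm = 10.0800 − 10.01019 = 0.06981 amu
E_B = 0.06981 × 931.5 = 65.0280 MeV
Dividing by A = 10 gives 6.503 MeV per nucleon.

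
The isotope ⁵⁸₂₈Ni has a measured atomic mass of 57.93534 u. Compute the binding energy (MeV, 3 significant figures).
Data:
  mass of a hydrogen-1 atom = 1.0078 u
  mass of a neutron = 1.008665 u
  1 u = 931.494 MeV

Z = 28, so N = A − Z = 58 − 28 = 30.
Total constituent mass: 28 × 1.0078 + 30 × 1.008665 = 58.478350 u
The mass defect is 58.478350 − 57.93534 = 0.543010 u.
Converting to energy: 0.543010 u × 931.494 MeV/u = 505.811 MeV

506 MeV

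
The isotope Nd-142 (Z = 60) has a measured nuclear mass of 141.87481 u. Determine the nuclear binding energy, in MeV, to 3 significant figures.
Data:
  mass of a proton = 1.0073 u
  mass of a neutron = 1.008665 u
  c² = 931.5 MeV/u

Mass of separated nucleons = 60(1.0073) + 82(1.008665) = 60.4380 + 82.710530 = 143.148530 u
Mass defect Δm = 143.148530 − 141.87481 = 1.273720 u
Converting to energy: 1.273720 u × 931.5 MeV/u = 1186.47 MeV

1190 MeV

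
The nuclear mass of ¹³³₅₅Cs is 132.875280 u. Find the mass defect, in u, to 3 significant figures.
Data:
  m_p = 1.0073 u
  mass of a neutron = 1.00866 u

1.20 u

With 55 protons and 78 neutrons (A = 133):
Total constituent mass: 55 × 1.0073 + 78 × 1.00866 = 134.07698 u
The mass defect is 134.07698 − 132.875280 = 1.201700 u.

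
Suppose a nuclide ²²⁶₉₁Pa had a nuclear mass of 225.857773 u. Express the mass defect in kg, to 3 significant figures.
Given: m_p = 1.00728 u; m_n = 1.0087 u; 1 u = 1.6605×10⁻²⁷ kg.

The nucleus contains 91 protons and 226 − 91 = 135 neutrons.
Σm = 91·m_p + 135·m_n = 91.66248 + 136.1745 = 227.83698 u
Δm = 227.83698 − 225.857773 = 1.979207 u
In SI units: 1.979207 u × 1.6605×10⁻²⁷ kg/u = 3.2865e-27 kg

3.29e-27 kg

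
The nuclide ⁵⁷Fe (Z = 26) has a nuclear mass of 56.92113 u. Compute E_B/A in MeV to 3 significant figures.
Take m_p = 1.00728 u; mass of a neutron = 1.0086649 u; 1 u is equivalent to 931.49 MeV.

With 26 protons and 31 neutrons (A = 57):
Total constituent mass: 26 × 1.00728 + 31 × 1.0086649 = 57.4578919 u
Δm = 57.4578919 − 56.92113 = 0.5367619 u
Binding energy = Δm·c² = 0.5367619 × 931.49 MeV/u = 499.988 MeV
BE/A = 499.988 MeV / 57 = 8.772 MeV/nucleon

8.77 MeV/nucleon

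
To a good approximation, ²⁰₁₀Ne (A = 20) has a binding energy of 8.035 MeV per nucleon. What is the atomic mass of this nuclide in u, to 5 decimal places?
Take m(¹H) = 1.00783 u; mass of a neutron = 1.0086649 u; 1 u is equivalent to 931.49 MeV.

Total binding energy = 20 × 8.035 = 160.700 MeV
Mass defect = 160.700 MeV / (931.49 MeV/u) = 0.1725193 u
Constituent mass = 10(1.00783) + 10(1.0086649) = 20.1649490 u
Atomic mass = 20.1649490 − 0.1725193 = 19.9924297 u ≈ 19.99243 u (to 5 decimal places)

19.99243 u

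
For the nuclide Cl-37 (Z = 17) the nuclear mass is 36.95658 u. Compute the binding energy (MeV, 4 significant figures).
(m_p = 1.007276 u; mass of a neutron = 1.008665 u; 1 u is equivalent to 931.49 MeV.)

317.1 MeV

The nucleus contains 17 protons and 37 − 17 = 20 neutrons.
Total constituent mass: 17 × 1.007276 + 20 × 1.008665 = 37.296992 u
Δm = 37.296992 − 36.95658 = 0.340412 u
E_B = 0.340412 × 931.49 = 317.090 MeV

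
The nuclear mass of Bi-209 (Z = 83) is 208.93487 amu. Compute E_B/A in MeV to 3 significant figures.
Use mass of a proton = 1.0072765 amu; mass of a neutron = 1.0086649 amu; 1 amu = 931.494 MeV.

Σm = 83·m_p + 126·m_n = 83.6039495 + 127.0917774 = 210.6957269 amu
Mass defect Δm = 210.6957269 − 208.93487 = 1.7608569 amu
E_B = 1.7608569 × 931.494 = 1640.23 MeV
Dividing by A = 209 gives 7.848 MeV per nucleon.

7.85 MeV/nucleon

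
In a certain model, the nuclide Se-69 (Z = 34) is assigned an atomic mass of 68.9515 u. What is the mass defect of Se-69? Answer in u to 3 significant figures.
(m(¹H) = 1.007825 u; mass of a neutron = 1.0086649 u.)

0.618 u

With 34 protons and 35 neutrons (A = 69):
Mass of separated nucleons = 34(1.007825) + 35(1.0086649) = 34.266050 + 35.3032715 = 69.5693215 u
The mass defect is 69.5693215 − 68.9515 = 0.6178215 u.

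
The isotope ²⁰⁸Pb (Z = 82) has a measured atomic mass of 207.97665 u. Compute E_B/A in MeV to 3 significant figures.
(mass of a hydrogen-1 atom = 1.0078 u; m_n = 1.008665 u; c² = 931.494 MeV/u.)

The nucleus contains 82 protons and 208 − 82 = 126 neutrons.
Total constituent mass: 82 × 1.0078 + 126 × 1.008665 = 209.731390 u
Δm = 209.731390 − 207.97665 = 1.754740 u
E_B = 1.754740 × 931.494 = 1634.53 MeV
Per nucleon: 1634.53 / 208 = 7.858 MeV

7.86 MeV/nucleon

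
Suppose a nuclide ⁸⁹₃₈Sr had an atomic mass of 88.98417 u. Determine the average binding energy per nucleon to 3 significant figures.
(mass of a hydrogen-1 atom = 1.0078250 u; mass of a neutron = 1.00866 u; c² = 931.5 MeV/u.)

With 38 protons and 51 neutrons (A = 89):
Σm = 38·m(¹H) + 51·m_n = 38.2973500 + 51.44166 = 89.7390100 u
Mass defect Δm = 89.7390100 − 88.98417 = 0.7548400 u
E_B = 0.7548400 × 931.5 = 703.133 MeV
Per nucleon: 703.133 / 89 = 7.900 MeV

7.90 MeV/nucleon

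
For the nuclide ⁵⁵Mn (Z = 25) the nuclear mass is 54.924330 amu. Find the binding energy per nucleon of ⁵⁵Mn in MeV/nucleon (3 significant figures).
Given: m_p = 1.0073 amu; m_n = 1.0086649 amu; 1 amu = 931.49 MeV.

8.77 MeV/nucleon

With 25 protons and 30 neutrons (A = 55):
Total constituent mass: 25 × 1.0073 + 30 × 1.0086649 = 55.4424470 amu
The mass defect is 55.4424470 − 54.924330 = 0.5181170 amu.
Binding energy = Δm·c² = 0.5181170 × 931.49 MeV/amu = 482.621 MeV
Per nucleon: 482.621 / 55 = 8.7749 MeV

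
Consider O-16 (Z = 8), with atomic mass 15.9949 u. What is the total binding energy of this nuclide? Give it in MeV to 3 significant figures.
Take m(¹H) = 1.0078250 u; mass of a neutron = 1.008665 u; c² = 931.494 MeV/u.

With 8 protons and 8 neutrons (A = 16):
Mass of separated nucleons = 8(1.0078250) + 8(1.008665) = 8.0626000 + 8.069320 = 16.1319200 u
Δm = 16.1319200 − 15.9949 = 0.1370200 u
Binding energy = Δm·c² = 0.1370200 × 931.494 MeV/u = 127.633 MeV

128 MeV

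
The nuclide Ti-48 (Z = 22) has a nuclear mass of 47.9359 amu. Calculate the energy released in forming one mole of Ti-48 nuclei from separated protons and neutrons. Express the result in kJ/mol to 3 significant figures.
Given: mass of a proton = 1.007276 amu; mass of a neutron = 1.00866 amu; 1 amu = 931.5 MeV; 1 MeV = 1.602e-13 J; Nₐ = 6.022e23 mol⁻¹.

4.04e+10 kJ/mol

The nucleus contains 22 protons and 48 − 22 = 26 neutrons.
Σm = 22·m_p + 26·m_n = 22.160072 + 26.22516 = 48.385232 amu
The mass defect is 48.385232 − 47.9359 = 0.449332 amu.
E_B = 0.449332 × 931.5 = 418.553 MeV
Per nucleus in joules: 418.553 MeV × 1.602e-13 J/MeV = 6.7052e-11 J
Per mole: 6.7052e-11 J × 6.022e23 mol⁻¹ = 4.0379e+13 J/mol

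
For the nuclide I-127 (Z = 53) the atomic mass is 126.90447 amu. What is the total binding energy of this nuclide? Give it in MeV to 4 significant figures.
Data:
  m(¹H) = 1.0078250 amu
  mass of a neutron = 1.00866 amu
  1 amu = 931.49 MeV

1072 MeV

With 53 protons and 74 neutrons (A = 127):
Mass of separated nucleons = 53(1.0078250) + 74(1.00866) = 53.4147250 + 74.64084 = 128.0555650 amu
Mass defect Δm = 128.0555650 − 126.90447 = 1.1510950 amu
Converting to energy: 1.1510950 amu × 931.49 MeV/amu = 1072.23 MeV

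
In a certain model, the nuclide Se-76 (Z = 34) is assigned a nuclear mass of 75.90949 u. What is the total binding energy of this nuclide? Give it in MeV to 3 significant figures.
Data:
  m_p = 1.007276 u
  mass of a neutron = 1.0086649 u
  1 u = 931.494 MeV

654 MeV

Z = 34, so N = A − Z = 76 − 34 = 42.
Σm = 34·m_p + 42·m_n = 34.247384 + 42.3639258 = 76.6113098 u
Mass defect Δm = 76.6113098 − 75.90949 = 0.7018198 u
E_B = 0.7018198 × 931.494 = 653.741 MeV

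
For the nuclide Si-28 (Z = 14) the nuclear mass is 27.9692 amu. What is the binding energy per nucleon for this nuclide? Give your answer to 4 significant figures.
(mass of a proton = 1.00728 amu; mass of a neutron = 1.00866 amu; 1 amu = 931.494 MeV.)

8.449 MeV/nucleon

Total constituent mass: 14 × 1.00728 + 14 × 1.00866 = 28.22316 amu
Δm = 28.22316 − 27.9692 = 0.25396 amu
Converting to energy: 0.25396 amu × 931.494 MeV/amu = 236.562 MeV
Dividing by A = 28 gives 8.449 MeV per nucleon.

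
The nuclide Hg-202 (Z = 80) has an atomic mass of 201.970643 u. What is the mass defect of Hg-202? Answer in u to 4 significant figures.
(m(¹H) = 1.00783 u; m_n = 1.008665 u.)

Z = 80, so N = A − Z = 202 − 80 = 122.
Mass of separated nucleons = 80(1.00783) + 122(1.008665) = 80.62640 + 123.057130 = 203.683530 u
Δm = 203.683530 − 201.970643 = 1.712887 u

1.713 u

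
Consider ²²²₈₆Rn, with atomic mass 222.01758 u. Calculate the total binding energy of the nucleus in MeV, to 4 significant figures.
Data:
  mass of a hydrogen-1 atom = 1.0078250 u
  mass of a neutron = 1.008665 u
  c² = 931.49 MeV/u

The nucleus contains 86 protons and 222 − 86 = 136 neutrons.
Mass of separated nucleons = 86(1.0078250) + 136(1.008665) = 86.6729500 + 137.178440 = 223.8513900 u
The mass defect is 223.8513900 − 222.01758 = 1.8338100 u.
Binding energy = Δm·c² = 1.8338100 × 931.49 MeV/u = 1708.18 MeV

1708 MeV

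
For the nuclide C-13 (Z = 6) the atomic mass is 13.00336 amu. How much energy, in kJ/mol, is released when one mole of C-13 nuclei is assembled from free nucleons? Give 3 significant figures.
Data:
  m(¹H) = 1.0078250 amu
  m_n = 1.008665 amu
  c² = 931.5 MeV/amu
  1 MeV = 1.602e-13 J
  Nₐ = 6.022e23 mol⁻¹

9.37e+09 kJ/mol

Mass of separated nucleons = 6(1.0078250) + 7(1.008665) = 6.0469500 + 7.060655 = 13.1076050 amu
Mass defect Δm = 13.1076050 − 13.00336 = 0.1042450 amu
Converting to energy: 0.1042450 amu × 931.5 MeV/amu = 97.1042 MeV
Per nucleus in joules: 97.1042 MeV × 1.602e-13 J/MeV = 1.5556e-11 J
Per mole: 1.5556e-11 J × 6.022e23 mol⁻¹ = 9.3678e+12 J/mol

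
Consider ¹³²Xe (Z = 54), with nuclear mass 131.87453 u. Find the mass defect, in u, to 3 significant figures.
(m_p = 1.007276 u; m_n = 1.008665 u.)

1.19 u

Total constituent mass: 54 × 1.007276 + 78 × 1.008665 = 133.068774 u
Δm = 133.068774 − 131.87453 = 1.194244 u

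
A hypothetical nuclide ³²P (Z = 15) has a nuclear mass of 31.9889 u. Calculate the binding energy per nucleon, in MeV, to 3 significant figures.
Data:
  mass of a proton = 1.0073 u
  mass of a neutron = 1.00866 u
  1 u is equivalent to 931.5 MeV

With 15 protons and 17 neutrons (A = 32):
Σm = 15·m_p + 17·m_n = 15.1095 + 17.14722 = 32.25672 u
Mass defect Δm = 32.25672 − 31.9889 = 0.26782 u
Converting to energy: 0.26782 u × 931.5 MeV/u = 249.474 MeV
Per nucleon: 249.474 / 32 = 7.796 MeV

7.80 MeV/nucleon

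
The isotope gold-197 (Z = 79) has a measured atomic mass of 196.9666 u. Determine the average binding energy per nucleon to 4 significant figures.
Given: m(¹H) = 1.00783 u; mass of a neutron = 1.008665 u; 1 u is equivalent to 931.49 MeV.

7.917 MeV/nucleon

Σm = 79·m(¹H) + 118·m_n = 79.61857 + 119.022470 = 198.641040 u
Mass defect Δm = 198.641040 − 196.9666 = 1.674440 u
Converting to energy: 1.674440 u × 931.49 MeV/u = 1559.72 MeV
Per nucleon: 1559.72 / 197 = 7.917 MeV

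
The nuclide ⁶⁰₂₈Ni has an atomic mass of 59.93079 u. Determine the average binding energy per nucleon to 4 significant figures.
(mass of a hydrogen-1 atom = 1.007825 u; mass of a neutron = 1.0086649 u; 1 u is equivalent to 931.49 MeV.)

With 28 protons and 32 neutrons (A = 60):
Total constituent mass: 28 × 1.007825 + 32 × 1.0086649 = 60.4963768 u
Mass defect Δm = 60.4963768 − 59.93079 = 0.5655868 u
E_B = 0.5655868 × 931.49 = 526.838 MeV
BE/A = 526.838 MeV / 60 = 8.781 MeV/nucleon

8.781 MeV/nucleon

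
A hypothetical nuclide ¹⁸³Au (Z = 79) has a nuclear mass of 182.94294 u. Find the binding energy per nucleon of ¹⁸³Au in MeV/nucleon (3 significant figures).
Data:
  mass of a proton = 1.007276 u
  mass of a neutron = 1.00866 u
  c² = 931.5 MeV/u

The nucleus contains 79 protons and 183 − 79 = 104 neutrons.
Total constituent mass: 79 × 1.007276 + 104 × 1.00866 = 184.475444 u
Mass defect Δm = 184.475444 − 182.94294 = 1.532504 u
E_B = 1.532504 × 931.5 = 1427.53 MeV
Per nucleon: 1427.53 / 183 = 7.801 MeV

7.80 MeV/nucleon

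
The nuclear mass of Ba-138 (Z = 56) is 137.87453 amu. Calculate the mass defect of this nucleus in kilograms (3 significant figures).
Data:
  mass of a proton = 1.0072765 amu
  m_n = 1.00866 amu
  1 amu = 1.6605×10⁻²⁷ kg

2.06e-27 kg

Total constituent mass: 56 × 1.0072765 + 82 × 1.00866 = 139.1176040 amu
Δm = 139.1176040 − 137.87453 = 1.2430740 amu
In SI units: 1.2430740 amu × 1.6605×10⁻²⁷ kg/amu = 2.0641e-27 kg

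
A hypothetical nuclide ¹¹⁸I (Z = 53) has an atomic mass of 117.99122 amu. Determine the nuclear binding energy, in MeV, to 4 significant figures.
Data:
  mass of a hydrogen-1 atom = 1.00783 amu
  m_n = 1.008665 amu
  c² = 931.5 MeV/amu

919.4 MeV

With 53 protons and 65 neutrons (A = 118):
Mass of separated nucleons = 53(1.00783) + 65(1.008665) = 53.41499 + 65.563225 = 118.978215 amu
Δm = 118.978215 − 117.99122 = 0.986995 amu
Binding energy = Δm·c² = 0.986995 × 931.5 MeV/amu = 919.386 MeV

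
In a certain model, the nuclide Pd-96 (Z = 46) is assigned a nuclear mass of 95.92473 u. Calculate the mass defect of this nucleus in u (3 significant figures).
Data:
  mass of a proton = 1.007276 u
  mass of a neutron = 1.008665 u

0.843 u

The nucleus contains 46 protons and 96 − 46 = 50 neutrons.
Total constituent mass: 46 × 1.007276 + 50 × 1.008665 = 96.767946 u
Δm = 96.767946 − 95.92473 = 0.843216 u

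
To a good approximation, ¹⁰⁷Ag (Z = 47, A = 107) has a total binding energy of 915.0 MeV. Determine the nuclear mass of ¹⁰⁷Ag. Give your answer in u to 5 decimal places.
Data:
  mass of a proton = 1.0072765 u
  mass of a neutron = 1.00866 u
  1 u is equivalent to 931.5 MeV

106.87931 u

Mass defect = 915.0 MeV / (931.5 MeV/u) = 0.9822866 u
Constituent mass = 47(1.0072765) + 60(1.00866) = 107.8615955 u
Nuclear mass = 107.8615955 − 0.9822866 = 106.8793089 u ≈ 106.87931 u (to 5 decimal places)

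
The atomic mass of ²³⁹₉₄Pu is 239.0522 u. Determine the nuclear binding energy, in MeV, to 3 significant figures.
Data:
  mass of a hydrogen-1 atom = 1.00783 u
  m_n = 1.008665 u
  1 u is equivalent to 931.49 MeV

Mass of separated nucleons = 94(1.00783) + 145(1.008665) = 94.73602 + 146.256425 = 240.992445 u
Δm = 240.992445 − 239.0522 = 1.940245 u
E_B = 1.940245 × 931.49 = 1807.32 MeV

1810 MeV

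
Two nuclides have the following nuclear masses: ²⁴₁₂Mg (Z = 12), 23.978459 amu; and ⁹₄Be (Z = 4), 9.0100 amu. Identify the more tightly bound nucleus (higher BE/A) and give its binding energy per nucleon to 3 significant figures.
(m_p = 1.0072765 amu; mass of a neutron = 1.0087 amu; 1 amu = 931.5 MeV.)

²⁴₁₂Mg; 8.28 MeV/nucleon

²⁴₁₂Mg: Σm = 12(1.0072765) + 12(1.0087) = 24.1917180 amu; Δm = 0.2132590 amu; E_B = 198.65 MeV; E_B/A = 8.277 MeV
⁹₄Be: Σm = 4(1.0072765) + 5(1.0087) = 9.0726060 amu; Δm = 0.0626060 amu; E_B = 58.317 MeV; E_B/A = 6.480 MeV
²⁴₁₂Mg has the higher binding energy per nucleon, so it is the more tightly bound nucleus.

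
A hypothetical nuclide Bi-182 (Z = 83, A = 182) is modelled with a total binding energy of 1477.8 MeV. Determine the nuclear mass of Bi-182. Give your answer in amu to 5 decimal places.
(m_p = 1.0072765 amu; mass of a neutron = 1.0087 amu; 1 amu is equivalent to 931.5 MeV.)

181.87878 amu

Mass defect = 1477.8 MeV / (931.5 MeV/amu) = 1.5864734 amu
Constituent mass = 83(1.0072765) + 99(1.0087) = 183.4652495 amu
Nuclear mass = 183.4652495 − 1.5864734 = 181.8787761 amu ≈ 181.87878 amu (to 5 decimal places)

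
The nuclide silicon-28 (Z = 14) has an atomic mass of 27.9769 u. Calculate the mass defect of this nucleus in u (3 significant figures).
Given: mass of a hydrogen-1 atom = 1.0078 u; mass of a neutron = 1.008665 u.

The nucleus contains 14 protons and 28 − 14 = 14 neutrons.
Σm = 14·m(¹H) + 14·m_n = 14.1092 + 14.121310 = 28.230510 u
Mass defect Δm = 28.230510 − 27.9769 = 0.253610 u

0.254 u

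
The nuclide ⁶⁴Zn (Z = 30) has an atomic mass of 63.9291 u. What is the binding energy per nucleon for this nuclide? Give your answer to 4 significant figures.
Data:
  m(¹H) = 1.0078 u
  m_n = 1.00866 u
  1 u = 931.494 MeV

With 30 protons and 34 neutrons (A = 64):
Σm = 30·m(¹H) + 34·m_n = 30.2340 + 34.29444 = 64.52844 u
Δm = 64.52844 − 63.9291 = 0.59934 u
Binding energy = Δm·c² = 0.59934 × 931.494 MeV/u = 558.282 MeV
Per nucleon: 558.282 / 64 = 8.723 MeV

8.723 MeV/nucleon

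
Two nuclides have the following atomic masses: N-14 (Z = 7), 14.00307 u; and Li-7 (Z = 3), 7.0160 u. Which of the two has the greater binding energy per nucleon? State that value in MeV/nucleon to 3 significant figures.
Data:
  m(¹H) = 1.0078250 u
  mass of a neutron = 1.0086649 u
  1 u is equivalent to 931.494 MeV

N-14; 7.48 MeV/nucleon

N-14: Σm = 7(1.0078250) + 7(1.0086649) = 14.1154293 u; Δm = 0.1123593 u; E_B = 104.66 MeV; E_B/A = 7.476 MeV
Li-7: Σm = 3(1.0078250) + 4(1.0086649) = 7.0581346 u; Δm = 0.0421346 u; E_B = 39.248 MeV; E_B/A = 5.607 MeV
N-14 has the higher binding energy per nucleon, so it is the more tightly bound nucleus.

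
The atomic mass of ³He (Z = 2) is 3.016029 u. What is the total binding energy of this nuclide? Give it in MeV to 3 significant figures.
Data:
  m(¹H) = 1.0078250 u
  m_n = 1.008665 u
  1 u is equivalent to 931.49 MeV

Z = 2, so N = A − Z = 3 − 2 = 1.
Mass of separated nucleons = 2(1.0078250) + 1(1.008665) = 2.0156500 + 1.008665 = 3.0243150 u
The mass defect is 3.0243150 − 3.016029 = 0.0082860 u.
Converting to energy: 0.0082860 u × 931.49 MeV/u = 7.71833 MeV

7.72 MeV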